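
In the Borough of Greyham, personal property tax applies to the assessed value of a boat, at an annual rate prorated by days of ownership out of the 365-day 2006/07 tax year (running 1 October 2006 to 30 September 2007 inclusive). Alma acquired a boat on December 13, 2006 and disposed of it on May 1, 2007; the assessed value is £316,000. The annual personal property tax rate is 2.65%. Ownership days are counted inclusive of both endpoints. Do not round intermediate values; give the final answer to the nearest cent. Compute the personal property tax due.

£3,211.95

Days held (December 13, 2006 – May 1, 2007): 140 out of 365
Tax = £316,000 × 2.65% × 140/365 = £3,211.9452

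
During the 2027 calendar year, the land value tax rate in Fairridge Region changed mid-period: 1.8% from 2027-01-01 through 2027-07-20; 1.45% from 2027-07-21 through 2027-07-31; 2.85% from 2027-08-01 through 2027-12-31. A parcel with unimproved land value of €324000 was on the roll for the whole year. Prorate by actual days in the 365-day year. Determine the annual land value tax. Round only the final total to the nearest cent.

€7223.87

2027-01-01 to 2027-07-20: 201 days at 1.8% → €324000 × 1.8% × 201/365 = €3211.5945
2027-07-21 to 2027-07-31: 11 days at 1.45% → €324000 × 1.45% × 11/365 = €141.5836
2027-08-01 to 2027-12-31: 153 days at 2.85% → €324000 × 2.85% × 153/365 = €3870.6904
Total = €7223.8685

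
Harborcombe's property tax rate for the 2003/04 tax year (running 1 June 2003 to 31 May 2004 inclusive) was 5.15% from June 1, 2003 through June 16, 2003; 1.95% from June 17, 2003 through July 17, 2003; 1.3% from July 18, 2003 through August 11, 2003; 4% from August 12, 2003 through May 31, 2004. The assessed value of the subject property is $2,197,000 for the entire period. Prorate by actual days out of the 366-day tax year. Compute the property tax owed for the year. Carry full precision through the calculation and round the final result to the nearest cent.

$81,117.92

June 1 – June 16, 2003: 16 days at 5.15% → $2,197,000 × 5.15% × 16/366 = $4,946.2514
June 17 – July 17, 2003: 31 days at 1.95% → $2,197,000 × 1.95% × 31/366 = $3,628.6516
July 18 – August 11, 2003: 25 days at 1.3% → $2,197,000 × 1.3% × 25/366 = $1,950.8880
August 12, 2003 – May 31, 2004: 294 days at 4% → $2,197,000 × 4% × 294/366 = $70,592.1311
Total = $81,117.9221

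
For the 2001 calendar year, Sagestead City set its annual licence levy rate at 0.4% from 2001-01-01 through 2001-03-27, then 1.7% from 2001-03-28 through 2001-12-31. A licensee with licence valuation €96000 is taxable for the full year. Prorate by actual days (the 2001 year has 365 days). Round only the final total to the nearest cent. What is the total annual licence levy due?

€1337.95

2001-01-01 to 2001-03-27: 86 days at 0.4% → €96000 × 0.4% × 86/365 = €90.4767
2001-03-28 to 2001-12-31: 279 days at 1.7% → €96000 × 1.7% × 279/365 = €1247.4740
Total = €1337.9507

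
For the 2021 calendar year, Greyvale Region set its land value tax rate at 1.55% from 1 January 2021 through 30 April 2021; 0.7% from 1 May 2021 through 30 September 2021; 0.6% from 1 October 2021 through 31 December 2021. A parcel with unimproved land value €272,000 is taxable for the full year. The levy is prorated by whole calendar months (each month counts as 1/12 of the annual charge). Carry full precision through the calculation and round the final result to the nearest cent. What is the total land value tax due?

1 January – 30 April 2021: 4 months at 1.55% → €272,000 × 1.55% × 4/12 = €1,405.3333
1 May – 30 September 2021: 5 months at 0.7% → €272,000 × 0.7% × 5/12 = €793.3333
1 October – 31 December 2021: 3 months at 0.6% → €272,000 × 0.6% × 3/12 = €408.0000
Total = €2,606.6667

€2,606.67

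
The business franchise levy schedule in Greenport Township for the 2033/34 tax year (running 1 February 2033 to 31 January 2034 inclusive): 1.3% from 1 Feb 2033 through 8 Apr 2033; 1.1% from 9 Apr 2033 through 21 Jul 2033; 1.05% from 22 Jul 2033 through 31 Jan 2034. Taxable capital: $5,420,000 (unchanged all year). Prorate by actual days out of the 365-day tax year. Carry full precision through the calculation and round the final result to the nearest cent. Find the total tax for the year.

$60,169.42

1 Feb – 8 Apr 2033: 67 days at 1.3% → $5,420,000 × 1.3% × 67/365 = $12,933.7534
9 Apr – 21 Jul 2033: 104 days at 1.1% → $5,420,000 × 1.1% × 104/365 = $16,987.6164
22 Jul 2033 – 31 Jan 2034: 194 days at 1.05% → $5,420,000 × 1.05% × 194/365 = $30,248.0548
Total = $60,169.4247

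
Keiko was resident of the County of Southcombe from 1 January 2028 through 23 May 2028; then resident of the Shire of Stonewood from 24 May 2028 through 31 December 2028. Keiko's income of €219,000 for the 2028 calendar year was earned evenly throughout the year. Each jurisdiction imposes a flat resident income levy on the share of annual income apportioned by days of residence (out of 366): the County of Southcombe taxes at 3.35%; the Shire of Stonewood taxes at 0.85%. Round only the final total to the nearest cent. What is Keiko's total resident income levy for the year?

The County of Southcombe, 1 January – 23 May 2028: 144 days → €219,000 × 3.35% × 144/366 = €2,886.4918
The Shire of Stonewood, 24 May – 31 December 2028: 222 days → €219,000 × 0.85% × 222/366 = €1,129.1066
Total = €4,015.5984

€4,015.60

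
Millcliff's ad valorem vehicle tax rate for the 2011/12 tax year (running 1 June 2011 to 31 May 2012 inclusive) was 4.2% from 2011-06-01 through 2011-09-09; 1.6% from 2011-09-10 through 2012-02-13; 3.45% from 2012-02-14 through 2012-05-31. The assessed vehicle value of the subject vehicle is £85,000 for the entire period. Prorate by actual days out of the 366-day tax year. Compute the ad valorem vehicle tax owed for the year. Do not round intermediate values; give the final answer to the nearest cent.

£2,433.88

2011-06-01 to 2011-09-09: 101 days at 4.2% → £85,000 × 4.2% × 101/366 = £985.1639
2011-09-10 to 2012-02-13: 157 days at 1.6% → £85,000 × 1.6% × 157/366 = £583.3880
2012-02-14 to 2012-05-31: 108 days at 3.45% → £85,000 × 3.45% × 108/366 = £865.3279
Total = £2,433.8798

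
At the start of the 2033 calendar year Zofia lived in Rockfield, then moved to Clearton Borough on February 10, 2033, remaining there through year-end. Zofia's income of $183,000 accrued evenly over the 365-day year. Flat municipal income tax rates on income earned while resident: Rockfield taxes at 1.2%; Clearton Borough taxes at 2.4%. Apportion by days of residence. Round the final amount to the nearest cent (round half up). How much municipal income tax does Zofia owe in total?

Rockfield, January 1 – February 9, 2033: 40 days → $183,000 × 1.2% × 40/365 = $240.6575
Clearton Borough, February 10 – December 31, 2033: 325 days → $183,000 × 2.4% × 325/365 = $3,910.6849
Total = $4,151.3425

$4,151.34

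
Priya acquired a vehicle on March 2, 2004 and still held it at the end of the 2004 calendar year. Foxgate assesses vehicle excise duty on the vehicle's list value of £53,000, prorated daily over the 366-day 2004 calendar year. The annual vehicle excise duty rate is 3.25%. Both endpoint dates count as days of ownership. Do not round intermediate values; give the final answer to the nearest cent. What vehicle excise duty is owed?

£1,435.42

Days held (March 2 – December 31, 2004): 305 out of 366
Tax = £53,000 × 3.25% × 305/366 = £1,435.4167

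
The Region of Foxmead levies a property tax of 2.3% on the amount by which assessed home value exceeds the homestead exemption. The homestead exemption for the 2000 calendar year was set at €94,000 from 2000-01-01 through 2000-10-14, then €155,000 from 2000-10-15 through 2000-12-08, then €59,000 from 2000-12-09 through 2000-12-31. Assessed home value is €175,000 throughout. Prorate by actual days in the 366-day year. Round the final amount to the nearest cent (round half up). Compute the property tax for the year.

€1,702.75

2000-01-01 to 2000-10-14: 288 days, exemption €94,000 → (€175,000 − €94,000) × 2.3% × 288/366 = €1,465.9672
2000-10-15 to 2000-12-08: 55 days, exemption €155,000 → (€175,000 − €155,000) × 2.3% × 55/366 = €69.1257
2000-12-09 to 2000-12-31: 23 days, exemption €59,000 → (€175,000 − €59,000) × 2.3% × 23/366 = €167.6612
Total = €1,702.7541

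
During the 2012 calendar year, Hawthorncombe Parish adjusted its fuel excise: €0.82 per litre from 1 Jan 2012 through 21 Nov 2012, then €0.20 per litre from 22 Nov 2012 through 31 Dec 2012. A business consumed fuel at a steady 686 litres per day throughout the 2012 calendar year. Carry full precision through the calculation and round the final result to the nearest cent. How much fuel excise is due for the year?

1 Jan – 21 Nov 2012: 326 days × 686 litres/day = 223,636 litres at €0.82/litre → €183381.52
22 Nov – 31 Dec 2012: 40 days × 686 litres/day = 27,440 litres at €0.20/litre → €5488.00

€188869.52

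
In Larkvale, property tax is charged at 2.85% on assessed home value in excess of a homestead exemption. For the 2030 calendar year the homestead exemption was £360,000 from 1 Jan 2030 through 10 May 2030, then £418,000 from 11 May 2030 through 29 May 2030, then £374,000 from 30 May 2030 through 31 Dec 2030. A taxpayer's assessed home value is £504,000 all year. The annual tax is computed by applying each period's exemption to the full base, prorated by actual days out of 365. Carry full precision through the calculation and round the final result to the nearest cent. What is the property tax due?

£3,781.83

1 Jan – 10 May 2030: 130 days, exemption £360,000 → (£504,000 − £360,000) × 2.85% × 130/365 = £1,461.6986
11 May – 29 May 2030: 19 days, exemption £418,000 → (£504,000 − £418,000) × 2.85% × 19/365 = £127.5863
30 May – 31 Dec 2030: 216 days, exemption £374,000 → (£504,000 − £374,000) × 2.85% × 216/365 = £2,192.5479
Total = £3,781.8329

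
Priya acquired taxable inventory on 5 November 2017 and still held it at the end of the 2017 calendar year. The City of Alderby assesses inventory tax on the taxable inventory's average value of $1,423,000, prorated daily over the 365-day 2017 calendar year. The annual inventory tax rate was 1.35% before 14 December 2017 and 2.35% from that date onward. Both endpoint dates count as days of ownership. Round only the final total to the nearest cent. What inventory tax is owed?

$3,701.75

5 November – 13 December 2017: 39 days at 1.35% → $1,423,000 × 1.35% × 39/365 = $2,052.6288
14 December – 31 December 2017: 18 days at 2.35% → $1,423,000 × 2.35% × 18/365 = $1,649.1205
Total = $3,701.7493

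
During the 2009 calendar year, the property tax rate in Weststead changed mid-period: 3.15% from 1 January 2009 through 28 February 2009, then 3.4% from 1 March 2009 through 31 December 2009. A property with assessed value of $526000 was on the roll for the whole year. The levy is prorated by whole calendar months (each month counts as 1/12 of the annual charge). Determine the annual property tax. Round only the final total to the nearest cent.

1 January – 28 February 2009: 2 months at 3.15% → $526000 × 3.15% × 2/12 = $2761.5000
1 March – 31 December 2009: 10 months at 3.4% → $526000 × 3.4% × 10/12 = $14903.3333
Total = $17664.8333

$17664.83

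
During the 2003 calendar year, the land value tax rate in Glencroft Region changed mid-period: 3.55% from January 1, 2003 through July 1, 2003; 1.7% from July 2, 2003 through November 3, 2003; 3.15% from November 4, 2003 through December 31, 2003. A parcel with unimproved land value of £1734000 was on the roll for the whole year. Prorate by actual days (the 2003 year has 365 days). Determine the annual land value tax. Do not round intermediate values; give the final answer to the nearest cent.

January 1 – July 1, 2003: 182 days at 3.55% → £1734000 × 3.55% × 182/365 = £30694.1753
July 2 – November 3, 2003: 125 days at 1.7% → £1734000 × 1.7% × 125/365 = £10095.2055
November 4 – December 31, 2003: 58 days at 3.15% → £1734000 × 3.15% × 58/365 = £8679.5014
Total = £49468.8822

£49468.88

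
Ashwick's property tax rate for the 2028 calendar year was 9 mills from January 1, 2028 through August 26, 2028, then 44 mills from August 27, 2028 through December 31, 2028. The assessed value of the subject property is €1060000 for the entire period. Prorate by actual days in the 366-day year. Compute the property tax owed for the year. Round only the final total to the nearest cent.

January 1 – August 26, 2028: 239 days at 9 mills → €1060000 × 0.9% × 239/366 = €6229.6721
August 27 – December 31, 2028: 127 days at 44 mills → €1060000 × 4.4% × 127/366 = €16183.8251
Total = €22413.4973

€22413.50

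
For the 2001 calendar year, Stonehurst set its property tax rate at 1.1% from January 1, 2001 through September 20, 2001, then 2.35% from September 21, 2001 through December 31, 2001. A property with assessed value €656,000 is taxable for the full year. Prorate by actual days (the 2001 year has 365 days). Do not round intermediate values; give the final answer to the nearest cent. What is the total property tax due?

January 1 – September 20, 2001: 263 days at 1.1% → €656,000 × 1.1% × 263/365 = €5,199.4740
September 21 – December 31, 2001: 102 days at 2.35% → €656,000 × 2.35% × 102/365 = €4,308.0329
Total = €9,507.5068

€9,507.51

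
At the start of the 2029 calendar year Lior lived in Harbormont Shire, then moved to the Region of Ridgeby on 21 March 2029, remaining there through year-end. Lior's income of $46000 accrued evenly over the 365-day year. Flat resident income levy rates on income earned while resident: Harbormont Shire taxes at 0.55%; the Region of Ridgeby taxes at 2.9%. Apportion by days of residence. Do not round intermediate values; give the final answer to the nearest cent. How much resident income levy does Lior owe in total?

$1100.03

Harbormont Shire, 1 January – 20 March 2029: 79 days → $46000 × 0.55% × 79/365 = $54.7589
The Region of Ridgeby, 21 March – 31 December 2029: 286 days → $46000 × 2.9% × 286/365 = $1045.2712
Total = $1100.0301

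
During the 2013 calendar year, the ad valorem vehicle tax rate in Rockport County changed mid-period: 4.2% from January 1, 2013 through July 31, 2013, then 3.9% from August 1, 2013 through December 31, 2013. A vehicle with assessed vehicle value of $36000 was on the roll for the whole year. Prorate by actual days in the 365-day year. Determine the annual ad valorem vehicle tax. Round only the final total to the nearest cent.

$1466.73

January 1 – July 31, 2013: 212 days at 4.2% → $36000 × 4.2% × 212/365 = $878.2027
August 1 – December 31, 2013: 153 days at 3.9% → $36000 × 3.9% × 153/365 = $588.5260
Total = $1466.7288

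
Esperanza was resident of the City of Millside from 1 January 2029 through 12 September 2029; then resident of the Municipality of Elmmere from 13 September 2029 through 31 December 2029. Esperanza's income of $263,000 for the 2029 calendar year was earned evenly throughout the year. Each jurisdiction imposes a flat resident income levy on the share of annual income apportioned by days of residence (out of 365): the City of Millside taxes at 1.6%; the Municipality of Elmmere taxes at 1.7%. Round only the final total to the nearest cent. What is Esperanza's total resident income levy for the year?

The City of Millside, 1 January – 12 September 2029: 255 days → $263,000 × 1.6% × 255/365 = $2,939.8356
The Municipality of Elmmere, 13 September – 31 December 2029: 110 days → $263,000 × 1.7% × 110/365 = $1,347.4247
Total = $4,287.2603

$4,287.26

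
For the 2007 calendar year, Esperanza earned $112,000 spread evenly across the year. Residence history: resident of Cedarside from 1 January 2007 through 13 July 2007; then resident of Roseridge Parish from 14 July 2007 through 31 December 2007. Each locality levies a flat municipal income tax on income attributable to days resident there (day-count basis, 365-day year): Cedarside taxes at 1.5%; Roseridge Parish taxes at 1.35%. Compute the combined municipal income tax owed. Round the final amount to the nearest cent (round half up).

Cedarside, 1 January – 13 July 2007: 194 days → $112,000 × 1.5% × 194/365 = $892.9315
Roseridge Parish, 14 July – 31 December 2007: 171 days → $112,000 × 1.35% × 171/365 = $708.3616
Total = $1,601.2932

$1,601.29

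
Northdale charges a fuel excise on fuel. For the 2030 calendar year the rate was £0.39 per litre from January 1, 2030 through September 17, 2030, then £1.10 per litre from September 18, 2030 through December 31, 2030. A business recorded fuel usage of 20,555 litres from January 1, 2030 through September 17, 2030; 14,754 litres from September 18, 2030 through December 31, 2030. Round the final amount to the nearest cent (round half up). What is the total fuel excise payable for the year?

£24,245.85

January 1 – September 17, 2030: 20,555 litres at £0.39/litre → £8,016.45
September 18 – December 31, 2030: 14,754 litres at £1.10/litre → £16,229.40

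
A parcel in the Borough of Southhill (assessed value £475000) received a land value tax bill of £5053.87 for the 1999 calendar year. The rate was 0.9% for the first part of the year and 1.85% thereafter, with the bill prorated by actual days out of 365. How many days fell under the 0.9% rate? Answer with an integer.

Let d = days at the first rate; then 365 − d days at the second rate.
£475000 × [0.9%·d + 1.85%·(365−d)] / 365 = £5053.87
Solving gives d = 302, so the new rate took effect on 30 Oct 1999.

302 days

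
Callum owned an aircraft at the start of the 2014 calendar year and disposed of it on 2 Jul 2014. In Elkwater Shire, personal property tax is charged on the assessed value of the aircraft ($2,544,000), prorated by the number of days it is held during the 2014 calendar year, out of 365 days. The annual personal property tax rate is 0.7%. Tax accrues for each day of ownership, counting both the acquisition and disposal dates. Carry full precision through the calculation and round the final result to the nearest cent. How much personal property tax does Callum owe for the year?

Days held (1 Jan – 2 Jul 2014): 183 out of 365
Tax = $2,544,000 × 0.7% × 183/365 = $8,928.3945

$8,928.39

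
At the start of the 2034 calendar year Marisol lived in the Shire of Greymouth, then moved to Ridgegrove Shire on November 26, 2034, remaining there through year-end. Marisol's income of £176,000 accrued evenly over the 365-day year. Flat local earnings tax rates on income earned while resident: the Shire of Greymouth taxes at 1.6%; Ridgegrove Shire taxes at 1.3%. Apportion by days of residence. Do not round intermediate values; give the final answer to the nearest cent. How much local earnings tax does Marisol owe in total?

The Shire of Greymouth, January 1 – November 25, 2034: 329 days → £176,000 × 1.6% × 329/365 = £2,538.2575
Ridgegrove Shire, November 26 – December 31, 2034: 36 days → £176,000 × 1.3% × 36/365 = £225.6658
Total = £2,763.9233

£2,763.92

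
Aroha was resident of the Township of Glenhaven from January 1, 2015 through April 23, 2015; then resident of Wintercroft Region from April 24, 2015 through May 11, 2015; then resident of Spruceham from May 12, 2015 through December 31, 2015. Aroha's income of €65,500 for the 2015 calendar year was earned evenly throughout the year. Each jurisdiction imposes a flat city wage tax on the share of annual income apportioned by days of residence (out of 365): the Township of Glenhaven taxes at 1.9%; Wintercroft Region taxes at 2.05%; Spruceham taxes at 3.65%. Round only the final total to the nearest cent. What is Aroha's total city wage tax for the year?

The Township of Glenhaven, January 1 – April 23, 2015: 113 days → €65,500 × 1.9% × 113/365 = €385.2836
Wintercroft Region, April 24 – May 11, 2015: 18 days → €65,500 × 2.05% × 18/365 = €66.2178
Spruceham, May 12 – December 31, 2015: 234 days → €65,500 × 3.65% × 234/365 = €1,532.7000
Total = €1,984.2014

€1,984.20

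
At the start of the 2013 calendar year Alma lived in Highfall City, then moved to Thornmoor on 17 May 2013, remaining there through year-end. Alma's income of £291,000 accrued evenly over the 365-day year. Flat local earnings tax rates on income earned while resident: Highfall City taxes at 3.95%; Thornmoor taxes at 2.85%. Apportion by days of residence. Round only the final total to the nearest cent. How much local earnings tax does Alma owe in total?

Highfall City, 1 Jan – 16 May 2013: 136 days → £291,000 × 3.95% × 136/365 = £4,282.8822
Thornmoor, 17 May – 31 Dec 2013: 229 days → £291,000 × 2.85% × 229/365 = £5,203.3192
Total = £9,486.2014

£9,486.20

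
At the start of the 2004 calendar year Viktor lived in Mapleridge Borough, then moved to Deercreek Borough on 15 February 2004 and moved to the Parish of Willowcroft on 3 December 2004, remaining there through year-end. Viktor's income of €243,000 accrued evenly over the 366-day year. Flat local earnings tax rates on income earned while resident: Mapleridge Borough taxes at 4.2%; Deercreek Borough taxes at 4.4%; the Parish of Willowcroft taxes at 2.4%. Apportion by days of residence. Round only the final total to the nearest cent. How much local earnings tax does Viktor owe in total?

€10,247.16

Mapleridge Borough, 1 January – 14 February 2004: 45 days → €243,000 × 4.2% × 45/366 = €1,254.8361
Deercreek Borough, 15 February – 2 December 2004: 292 days → €243,000 × 4.4% × 292/366 = €8,530.2295
The Parish of Willowcroft, 3 December – 31 December 2004: 29 days → €243,000 × 2.4% × 29/366 = €462.0984
Total = €10,247.1639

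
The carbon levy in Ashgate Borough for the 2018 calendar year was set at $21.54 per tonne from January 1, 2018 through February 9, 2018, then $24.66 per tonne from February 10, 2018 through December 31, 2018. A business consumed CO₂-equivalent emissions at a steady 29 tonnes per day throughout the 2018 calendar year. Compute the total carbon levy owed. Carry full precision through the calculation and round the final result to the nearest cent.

January 1 – February 9, 2018: 40 days × 29 tonnes/day = 1,160 tonnes at $21.54/tonne → $24,986.40
February 10 – December 31, 2018: 325 days × 29 tonnes/day = 9,425 tonnes at $24.66/tonne → $232,420.50

$257,406.90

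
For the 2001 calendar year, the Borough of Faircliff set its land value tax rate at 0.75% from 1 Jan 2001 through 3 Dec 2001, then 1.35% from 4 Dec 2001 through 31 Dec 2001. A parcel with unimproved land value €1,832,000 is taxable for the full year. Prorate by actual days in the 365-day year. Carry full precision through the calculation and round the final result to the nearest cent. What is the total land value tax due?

€14,583.22

1 Jan – 3 Dec 2001: 337 days at 0.75% → €1,832,000 × 0.75% × 337/365 = €12,685.9726
4 Dec – 31 Dec 2001: 28 days at 1.35% → €1,832,000 × 1.35% × 28/365 = €1,897.2493
Total = €14,583.2219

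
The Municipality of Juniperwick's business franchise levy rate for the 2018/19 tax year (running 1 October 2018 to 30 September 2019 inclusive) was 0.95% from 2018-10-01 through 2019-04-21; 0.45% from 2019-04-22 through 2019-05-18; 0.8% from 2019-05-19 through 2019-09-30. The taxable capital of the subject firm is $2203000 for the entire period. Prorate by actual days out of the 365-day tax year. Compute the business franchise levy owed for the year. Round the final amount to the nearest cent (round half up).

2018-10-01 to 2019-04-21: 203 days at 0.95% → $2203000 × 0.95% × 203/365 = $11639.6863
2019-04-22 to 2019-05-18: 27 days at 0.45% → $2203000 × 0.45% × 27/365 = $733.3274
2019-05-19 to 2019-09-30: 135 days at 0.8% → $2203000 × 0.8% × 135/365 = $6518.4658
Total = $18891.4795

$18891.48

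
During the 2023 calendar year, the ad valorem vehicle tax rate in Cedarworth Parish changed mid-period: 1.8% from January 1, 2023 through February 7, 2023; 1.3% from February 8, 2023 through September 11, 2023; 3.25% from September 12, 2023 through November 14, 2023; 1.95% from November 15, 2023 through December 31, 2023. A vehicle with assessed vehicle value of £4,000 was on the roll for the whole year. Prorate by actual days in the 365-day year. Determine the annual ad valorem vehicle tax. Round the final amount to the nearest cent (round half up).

£71.11

January 1 – February 7, 2023: 38 days at 1.8% → £4,000 × 1.8% × 38/365 = £7.4959
February 8 – September 11, 2023: 216 days at 1.3% → £4,000 × 1.3% × 216/365 = £30.7726
September 12 – November 14, 2023: 64 days at 3.25% → £4,000 × 3.25% × 64/365 = £22.7945
November 15 – December 31, 2023: 47 days at 1.95% → £4,000 × 1.95% × 47/365 = £10.0438
Total = £71.1068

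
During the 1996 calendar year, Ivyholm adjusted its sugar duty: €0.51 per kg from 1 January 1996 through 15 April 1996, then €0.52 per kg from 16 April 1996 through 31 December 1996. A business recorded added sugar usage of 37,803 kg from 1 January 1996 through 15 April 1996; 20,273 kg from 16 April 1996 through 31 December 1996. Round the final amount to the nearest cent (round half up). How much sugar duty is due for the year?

1 January – 15 April 1996: 37,803 kg at €0.51/kg → €19,279.53
16 April – 31 December 1996: 20,273 kg at €0.52/kg → €10,541.96

€29,821.49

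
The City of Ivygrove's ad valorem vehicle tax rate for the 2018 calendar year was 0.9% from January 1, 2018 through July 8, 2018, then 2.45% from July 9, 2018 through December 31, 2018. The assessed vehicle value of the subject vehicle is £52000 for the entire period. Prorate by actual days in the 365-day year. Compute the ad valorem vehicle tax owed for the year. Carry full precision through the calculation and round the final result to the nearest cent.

January 1 – July 8, 2018: 189 days at 0.9% → £52000 × 0.9% × 189/365 = £242.3342
July 9 – December 31, 2018: 176 days at 2.45% → £52000 × 2.45% × 176/365 = £614.3123
Total = £856.6466

£856.65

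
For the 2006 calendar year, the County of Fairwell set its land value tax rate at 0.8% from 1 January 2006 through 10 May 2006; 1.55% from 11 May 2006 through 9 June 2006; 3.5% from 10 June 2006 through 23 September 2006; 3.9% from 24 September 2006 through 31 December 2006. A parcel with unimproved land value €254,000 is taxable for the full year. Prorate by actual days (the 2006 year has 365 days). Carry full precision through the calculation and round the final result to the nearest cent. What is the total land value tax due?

1 January – 10 May 2006: 130 days at 0.8% → €254,000 × 0.8% × 130/365 = €723.7260
11 May – 9 June 2006: 30 days at 1.55% → €254,000 × 1.55% × 30/365 = €323.5890
10 June – 23 September 2006: 106 days at 3.5% → €254,000 × 3.5% × 106/365 = €2,581.7534
24 September – 31 December 2006: 99 days at 3.9% → €254,000 × 3.9% × 99/365 = €2,686.8329
Total = €6,315.9014

€6,315.90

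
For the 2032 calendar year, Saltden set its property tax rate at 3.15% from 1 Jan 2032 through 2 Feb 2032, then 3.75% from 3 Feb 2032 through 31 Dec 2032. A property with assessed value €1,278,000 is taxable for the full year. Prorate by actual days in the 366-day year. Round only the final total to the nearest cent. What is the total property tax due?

1 Jan – 2 Feb 2032: 33 days at 3.15% → €1,278,000 × 3.15% × 33/366 = €3,629.7295
3 Feb – 31 Dec 2032: 333 days at 3.75% → €1,278,000 × 3.75% × 333/366 = €43,603.8934
Total = €47,233.6230

€47,233.62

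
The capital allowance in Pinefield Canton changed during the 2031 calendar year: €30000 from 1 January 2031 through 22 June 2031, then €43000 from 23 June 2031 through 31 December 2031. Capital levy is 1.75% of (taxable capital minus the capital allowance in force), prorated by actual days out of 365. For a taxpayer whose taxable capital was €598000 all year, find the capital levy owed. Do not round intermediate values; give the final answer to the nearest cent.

€9820.33

1 January – 22 June 2031: 173 days, exemption €30000 → (€598000 − €30000) × 1.75% × 173/365 = €4711.2877
23 June – 31 December 2031: 192 days, exemption €43000 → (€598000 − €43000) × 1.75% × 192/365 = €5109.0411
Total = €9820.3288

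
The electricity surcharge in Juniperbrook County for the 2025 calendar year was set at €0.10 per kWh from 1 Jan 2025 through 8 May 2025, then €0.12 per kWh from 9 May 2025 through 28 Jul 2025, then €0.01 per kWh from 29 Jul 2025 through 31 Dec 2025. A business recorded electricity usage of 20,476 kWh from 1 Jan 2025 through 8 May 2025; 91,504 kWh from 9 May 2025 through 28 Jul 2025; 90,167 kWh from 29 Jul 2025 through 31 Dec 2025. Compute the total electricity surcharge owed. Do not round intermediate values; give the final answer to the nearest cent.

1 Jan – 8 May 2025: 20,476 kWh at €0.10/kWh → €2047.60
9 May – 28 Jul 2025: 91,504 kWh at €0.12/kWh → €10980.48
29 Jul – 31 Dec 2025: 90,167 kWh at €0.01/kWh → €901.67

€13929.75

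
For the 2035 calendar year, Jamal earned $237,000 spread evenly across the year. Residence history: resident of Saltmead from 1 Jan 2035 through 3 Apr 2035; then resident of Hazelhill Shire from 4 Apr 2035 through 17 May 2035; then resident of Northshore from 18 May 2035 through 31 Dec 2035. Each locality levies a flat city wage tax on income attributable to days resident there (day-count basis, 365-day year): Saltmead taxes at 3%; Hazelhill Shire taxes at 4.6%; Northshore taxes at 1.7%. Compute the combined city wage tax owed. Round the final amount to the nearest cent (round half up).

Saltmead, 1 Jan – 3 Apr 2035: 93 days → $237,000 × 3% × 93/365 = $1,811.5890
Hazelhill Shire, 4 Apr – 17 May 2035: 44 days → $237,000 × 4.6% × 44/365 = $1,314.2137
Northshore, 18 May – 31 Dec 2035: 228 days → $237,000 × 1.7% × 228/365 = $2,516.7452
Total = $5,642.5479

$5,642.55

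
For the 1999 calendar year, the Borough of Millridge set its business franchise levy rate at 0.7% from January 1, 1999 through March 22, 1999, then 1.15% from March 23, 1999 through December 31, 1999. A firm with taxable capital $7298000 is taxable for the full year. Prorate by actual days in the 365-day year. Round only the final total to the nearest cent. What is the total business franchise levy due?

January 1 – March 22, 1999: 81 days at 0.7% → $7298000 × 0.7% × 81/365 = $11336.8932
March 23 – December 31, 1999: 284 days at 1.15% → $7298000 × 1.15% × 284/365 = $65302.1041
Total = $76638.9973

$76639.00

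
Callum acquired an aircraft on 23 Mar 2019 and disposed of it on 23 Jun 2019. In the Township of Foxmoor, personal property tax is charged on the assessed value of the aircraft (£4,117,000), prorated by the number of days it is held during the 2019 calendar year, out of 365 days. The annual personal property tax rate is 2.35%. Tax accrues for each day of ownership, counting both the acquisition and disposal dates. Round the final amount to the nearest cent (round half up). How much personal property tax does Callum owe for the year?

Days held (23 Mar – 23 Jun 2019): 93 out of 365
Tax = £4,117,000 × 2.35% × 93/365 = £24,651.2425

£24,651.24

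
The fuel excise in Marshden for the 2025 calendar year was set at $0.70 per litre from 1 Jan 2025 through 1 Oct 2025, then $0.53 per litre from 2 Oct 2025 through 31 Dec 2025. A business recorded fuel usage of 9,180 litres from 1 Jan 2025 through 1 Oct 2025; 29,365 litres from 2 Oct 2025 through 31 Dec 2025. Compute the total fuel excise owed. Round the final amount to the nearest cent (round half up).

1 Jan – 1 Oct 2025: 9,180 litres at $0.70/litre → $6426.00
2 Oct – 31 Dec 2025: 29,365 litres at $0.53/litre → $15563.45

$21989.45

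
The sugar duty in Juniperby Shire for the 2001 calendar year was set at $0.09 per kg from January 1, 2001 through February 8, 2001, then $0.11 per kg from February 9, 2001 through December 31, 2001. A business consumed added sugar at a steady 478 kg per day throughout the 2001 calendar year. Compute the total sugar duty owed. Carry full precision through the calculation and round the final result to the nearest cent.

January 1 – February 8, 2001: 39 days × 478 kg/day = 18,642 kg at $0.09/kg → $1677.78
February 9 – December 31, 2001: 326 days × 478 kg/day = 155,828 kg at $0.11/kg → $17141.08

$18818.86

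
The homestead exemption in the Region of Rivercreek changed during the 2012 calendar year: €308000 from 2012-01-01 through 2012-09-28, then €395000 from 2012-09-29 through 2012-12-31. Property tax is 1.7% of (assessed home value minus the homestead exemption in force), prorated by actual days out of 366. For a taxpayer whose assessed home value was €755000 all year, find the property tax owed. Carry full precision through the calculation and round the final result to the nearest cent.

€7219.15

2012-01-01 to 2012-09-28: 272 days, exemption €308000 → (€755000 − €308000) × 1.7% × 272/366 = €5647.3443
2012-09-29 to 2012-12-31: 94 days, exemption €395000 → (€755000 − €395000) × 1.7% × 94/366 = €1571.8033
Total = €7219.1475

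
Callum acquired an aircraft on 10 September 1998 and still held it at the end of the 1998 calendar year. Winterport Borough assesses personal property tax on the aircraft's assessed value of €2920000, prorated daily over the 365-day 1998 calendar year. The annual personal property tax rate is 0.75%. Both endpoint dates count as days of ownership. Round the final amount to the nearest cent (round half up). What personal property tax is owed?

Days held (10 September – 31 December 1998): 113 out of 365
Tax = €2920000 × 0.75% × 113/365 = €6780.0000

€6780.00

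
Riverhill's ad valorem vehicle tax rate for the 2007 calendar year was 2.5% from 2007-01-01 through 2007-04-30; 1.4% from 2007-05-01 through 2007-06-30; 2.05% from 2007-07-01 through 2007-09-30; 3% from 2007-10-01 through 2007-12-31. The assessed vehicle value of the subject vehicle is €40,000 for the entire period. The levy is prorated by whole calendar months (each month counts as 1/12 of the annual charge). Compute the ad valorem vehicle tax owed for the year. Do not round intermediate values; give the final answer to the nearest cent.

2007-01-01 to 2007-04-30: 4 months at 2.5% → €40,000 × 2.5% × 4/12 = €333.3333
2007-05-01 to 2007-06-30: 2 months at 1.4% → €40,000 × 1.4% × 2/12 = €93.3333
2007-07-01 to 2007-09-30: 3 months at 2.05% → €40,000 × 2.05% × 3/12 = €205.0000
2007-10-01 to 2007-12-31: 3 months at 3% → €40,000 × 3% × 3/12 = €300.0000
Total = €931.6667

€931.67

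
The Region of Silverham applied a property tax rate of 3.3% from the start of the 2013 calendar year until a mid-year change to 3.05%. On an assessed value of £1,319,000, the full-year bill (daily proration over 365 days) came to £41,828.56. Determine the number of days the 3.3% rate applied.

177 days

Let d = days at the first rate; then 365 − d days at the second rate.
£1,319,000 × [3.3%·d + 3.05%·(365−d)] / 365 = £41,828.56
Solving gives d = 177, so the new rate took effect on June 27, 2013.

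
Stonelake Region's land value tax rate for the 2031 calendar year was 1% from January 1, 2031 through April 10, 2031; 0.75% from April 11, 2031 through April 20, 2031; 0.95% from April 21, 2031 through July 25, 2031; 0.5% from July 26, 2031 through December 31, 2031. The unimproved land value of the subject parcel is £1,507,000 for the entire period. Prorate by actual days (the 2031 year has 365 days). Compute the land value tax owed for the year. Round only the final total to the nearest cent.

January 1 – April 10, 2031: 100 days at 1% → £1,507,000 × 1% × 100/365 = £4,128.7671
April 11 – April 20, 2031: 10 days at 0.75% → £1,507,000 × 0.75% × 10/365 = £309.6575
April 21 – July 25, 2031: 96 days at 0.95% → £1,507,000 × 0.95% × 96/365 = £3,765.4356
July 26 – December 31, 2031: 159 days at 0.5% → £1,507,000 × 0.5% × 159/365 = £3,282.3699
Total = £11,486.2301

£11,486.23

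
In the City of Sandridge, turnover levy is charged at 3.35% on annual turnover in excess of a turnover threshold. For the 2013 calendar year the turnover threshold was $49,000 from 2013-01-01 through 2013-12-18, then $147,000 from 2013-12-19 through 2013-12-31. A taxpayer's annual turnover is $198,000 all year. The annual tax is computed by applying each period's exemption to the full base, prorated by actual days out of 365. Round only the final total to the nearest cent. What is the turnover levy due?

2013-01-01 to 2013-12-18: 352 days, exemption $49,000 → ($198,000 − $49,000) × 3.35% × 352/365 = $4,813.7205
2013-12-19 to 2013-12-31: 13 days, exemption $147,000 → ($198,000 − $147,000) × 3.35% × 13/365 = $60.8507
Total = $4,874.5712

$4,874.57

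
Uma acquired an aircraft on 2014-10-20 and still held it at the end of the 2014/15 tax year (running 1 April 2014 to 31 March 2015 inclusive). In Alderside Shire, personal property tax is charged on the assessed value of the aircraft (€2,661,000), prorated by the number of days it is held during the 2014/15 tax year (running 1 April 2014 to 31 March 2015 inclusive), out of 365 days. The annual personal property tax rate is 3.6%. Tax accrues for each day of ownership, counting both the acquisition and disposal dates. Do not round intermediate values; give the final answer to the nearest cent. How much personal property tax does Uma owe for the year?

€42,780.13

Days held (2014-10-20 to 2015-03-31): 163 out of 365
Tax = €2,661,000 × 3.6% × 163/365 = €42,780.1315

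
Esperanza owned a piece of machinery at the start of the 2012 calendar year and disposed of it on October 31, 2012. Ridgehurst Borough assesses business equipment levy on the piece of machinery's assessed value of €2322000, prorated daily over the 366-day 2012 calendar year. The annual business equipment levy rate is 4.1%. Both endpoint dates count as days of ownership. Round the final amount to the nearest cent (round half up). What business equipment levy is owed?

€79335.00

Days held (January 1 – October 31, 2012): 305 out of 366
Tax = €2322000 × 4.1% × 305/366 = €79335.0000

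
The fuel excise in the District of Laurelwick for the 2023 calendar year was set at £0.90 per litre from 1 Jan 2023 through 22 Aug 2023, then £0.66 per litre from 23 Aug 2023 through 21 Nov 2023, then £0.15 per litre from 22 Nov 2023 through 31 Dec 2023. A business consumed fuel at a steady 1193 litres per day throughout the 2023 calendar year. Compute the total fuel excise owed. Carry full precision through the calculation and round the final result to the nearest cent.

£330055.38

1 Jan – 22 Aug 2023: 234 days × 1193 litres/day = 279,162 litres at £0.90/litre → £251245.80
23 Aug – 21 Nov 2023: 91 days × 1193 litres/day = 108,563 litres at £0.66/litre → £71651.58
22 Nov – 31 Dec 2023: 40 days × 1193 litres/day = 47,720 litres at £0.15/litre → £7158.00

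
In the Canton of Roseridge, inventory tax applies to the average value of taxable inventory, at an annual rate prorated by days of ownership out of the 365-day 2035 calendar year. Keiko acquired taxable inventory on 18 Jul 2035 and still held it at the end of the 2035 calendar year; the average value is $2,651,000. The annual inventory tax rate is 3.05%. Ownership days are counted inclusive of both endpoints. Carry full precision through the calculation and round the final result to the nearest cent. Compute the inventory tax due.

$36,994.16

Days held (18 Jul – 31 Dec 2035): 167 out of 365
Tax = $2,651,000 × 3.05% × 167/365 = $36,994.1603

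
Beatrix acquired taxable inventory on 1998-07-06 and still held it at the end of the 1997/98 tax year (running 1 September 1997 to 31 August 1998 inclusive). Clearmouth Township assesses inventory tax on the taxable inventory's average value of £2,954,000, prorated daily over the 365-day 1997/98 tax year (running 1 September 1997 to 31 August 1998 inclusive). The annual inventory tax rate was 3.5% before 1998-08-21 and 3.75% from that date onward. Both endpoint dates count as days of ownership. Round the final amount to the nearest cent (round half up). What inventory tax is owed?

£16,368.40

1998-07-06 to 1998-08-20: 46 days at 3.5% → £2,954,000 × 3.5% × 46/365 = £13,029.9726
1998-08-21 to 1998-08-31: 11 days at 3.75% → £2,954,000 × 3.75% × 11/365 = £3,338.4247
Total = £16,368.3973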